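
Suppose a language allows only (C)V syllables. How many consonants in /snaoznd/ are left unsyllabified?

4

The consonants /s/, /z/, /n/, /d/ cannot be parsed into a legal (C)V syllable (no codas are permitted; onsets are limited to one consonant).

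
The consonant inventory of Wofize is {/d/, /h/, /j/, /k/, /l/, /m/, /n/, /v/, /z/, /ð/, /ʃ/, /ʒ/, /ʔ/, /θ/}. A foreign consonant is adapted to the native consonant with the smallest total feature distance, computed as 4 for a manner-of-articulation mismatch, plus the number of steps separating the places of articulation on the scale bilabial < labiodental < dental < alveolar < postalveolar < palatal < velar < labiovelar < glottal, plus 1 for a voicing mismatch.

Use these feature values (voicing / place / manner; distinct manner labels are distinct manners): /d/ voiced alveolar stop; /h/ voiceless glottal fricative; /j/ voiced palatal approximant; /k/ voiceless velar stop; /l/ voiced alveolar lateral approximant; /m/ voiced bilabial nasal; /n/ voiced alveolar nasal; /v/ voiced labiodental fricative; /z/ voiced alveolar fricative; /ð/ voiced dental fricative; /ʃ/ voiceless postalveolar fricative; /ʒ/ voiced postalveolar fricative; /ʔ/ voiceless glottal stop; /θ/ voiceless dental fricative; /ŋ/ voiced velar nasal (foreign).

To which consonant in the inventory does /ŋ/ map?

/n/ is closest: same manner (nasal), place distance 3 (velar→alveolar), same voicing; total 3. Next closest is /j/ at distance 5.

n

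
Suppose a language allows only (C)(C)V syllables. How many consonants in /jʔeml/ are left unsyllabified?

Under (C)(C)V, the unsyllabifiable consonants are /m/, /l/ (no codas are permitted; onsets may contain at most 2 consonants).

2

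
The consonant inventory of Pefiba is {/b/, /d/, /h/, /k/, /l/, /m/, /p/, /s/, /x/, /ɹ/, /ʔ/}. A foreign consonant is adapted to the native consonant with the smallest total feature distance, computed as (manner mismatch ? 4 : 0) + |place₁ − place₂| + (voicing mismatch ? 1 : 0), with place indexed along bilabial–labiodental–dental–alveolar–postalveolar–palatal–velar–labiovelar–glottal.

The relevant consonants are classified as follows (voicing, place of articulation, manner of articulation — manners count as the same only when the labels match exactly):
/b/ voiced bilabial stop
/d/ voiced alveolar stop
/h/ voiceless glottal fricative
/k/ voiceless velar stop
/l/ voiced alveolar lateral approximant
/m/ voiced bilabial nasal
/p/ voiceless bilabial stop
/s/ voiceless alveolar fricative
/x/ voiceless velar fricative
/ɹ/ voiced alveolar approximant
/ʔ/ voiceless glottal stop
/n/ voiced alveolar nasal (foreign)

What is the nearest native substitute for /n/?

m

/m/ is closest: same manner (nasal), place distance 3 (alveolar→bilabial), same voicing; total 3. Next closest is /d/ at distance 4.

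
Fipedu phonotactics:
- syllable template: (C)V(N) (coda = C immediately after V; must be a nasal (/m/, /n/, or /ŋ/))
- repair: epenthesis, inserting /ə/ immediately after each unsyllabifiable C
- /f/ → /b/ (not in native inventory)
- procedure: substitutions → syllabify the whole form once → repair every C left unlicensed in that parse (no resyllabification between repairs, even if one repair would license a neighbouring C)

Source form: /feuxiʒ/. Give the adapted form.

beuxiʒə

Substitution: /f/ → /b/, giving /beuxiʒ/.
Under (C)V(N), the unsyllabifiable consonants are /ʒ/ (only a nasal (/m/, /n/, or /ŋ/) is licensed in coda position; onsets are limited to one consonant).
Each unlicensed consonant becomes the onset of a new syllable: /ʒ/ → /ʒə/.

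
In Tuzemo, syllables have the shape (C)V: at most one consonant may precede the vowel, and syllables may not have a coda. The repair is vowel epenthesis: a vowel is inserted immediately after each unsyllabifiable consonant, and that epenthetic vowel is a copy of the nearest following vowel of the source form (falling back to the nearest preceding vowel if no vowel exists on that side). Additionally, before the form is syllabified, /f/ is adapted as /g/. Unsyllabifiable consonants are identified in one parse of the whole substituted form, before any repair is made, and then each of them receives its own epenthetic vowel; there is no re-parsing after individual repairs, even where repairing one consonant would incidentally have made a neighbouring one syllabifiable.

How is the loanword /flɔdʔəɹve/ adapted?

Substitution: /f/ → /g/, giving /glɔdʔəɹve/.
Syllabifying with onset maximization leaves /g/, /d/, /ɹ/ stranded (no codas are permitted; onsets are limited to one consonant).
Inserting the epenthetic vowel yields /g/ → /gɔ/, /d/ → /də/, /ɹ/ → /ɹe/.

gɔlɔdəʔəɹeve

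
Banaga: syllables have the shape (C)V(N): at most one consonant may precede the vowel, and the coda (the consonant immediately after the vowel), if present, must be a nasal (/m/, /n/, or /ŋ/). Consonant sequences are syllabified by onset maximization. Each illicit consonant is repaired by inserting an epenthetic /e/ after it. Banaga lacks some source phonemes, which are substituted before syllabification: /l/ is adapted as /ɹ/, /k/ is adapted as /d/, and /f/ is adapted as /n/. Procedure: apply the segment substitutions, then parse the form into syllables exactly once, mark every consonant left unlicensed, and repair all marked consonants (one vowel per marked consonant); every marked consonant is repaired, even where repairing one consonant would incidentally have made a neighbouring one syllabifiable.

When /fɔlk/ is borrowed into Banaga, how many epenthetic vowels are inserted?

After substitution the input is /nɔɹd/.
The unsyllabifiable consonants are /ɹ/, /d/; each receives one epenthetic vowel.

2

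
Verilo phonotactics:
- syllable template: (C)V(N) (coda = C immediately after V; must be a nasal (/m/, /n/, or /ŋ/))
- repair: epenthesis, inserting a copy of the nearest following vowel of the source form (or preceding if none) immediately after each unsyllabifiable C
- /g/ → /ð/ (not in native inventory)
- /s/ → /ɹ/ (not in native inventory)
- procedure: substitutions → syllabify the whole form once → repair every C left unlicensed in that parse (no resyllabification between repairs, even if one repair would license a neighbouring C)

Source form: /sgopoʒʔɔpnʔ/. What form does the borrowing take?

Substitution: /s/ → /ɹ/, /g/ → /ð/, giving /ɹðopoʒʔɔpnʔ/.
The consonants /ɹ/, /ʒ/, /p/, /n/, /ʔ/ cannot be parsed into a legal (C)V(N) syllable (only a nasal (/m/, /n/, or /ŋ/) is licensed in coda position; onsets are limited to one consonant).
Epenthesis after each stranded consonant: /ɹ/ → /ɹo/, /ʒ/ → /ʒɔ/, /p/ → /pɔ/, /n/ → /nɔ/, /ʔ/ → /ʔɔ/.

ɹoðopoʒɔʔɔpɔnɔʔɔ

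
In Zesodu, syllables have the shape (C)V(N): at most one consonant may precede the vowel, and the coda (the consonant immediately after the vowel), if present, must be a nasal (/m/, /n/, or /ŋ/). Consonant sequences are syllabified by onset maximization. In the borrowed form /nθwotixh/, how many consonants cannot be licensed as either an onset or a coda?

Under (C)V(N), the unsyllabifiable consonants are /n/, /θ/, /x/, /h/ (only a nasal (/m/, /n/, or /ŋ/) is licensed in coda position; onsets are limited to one consonant).

4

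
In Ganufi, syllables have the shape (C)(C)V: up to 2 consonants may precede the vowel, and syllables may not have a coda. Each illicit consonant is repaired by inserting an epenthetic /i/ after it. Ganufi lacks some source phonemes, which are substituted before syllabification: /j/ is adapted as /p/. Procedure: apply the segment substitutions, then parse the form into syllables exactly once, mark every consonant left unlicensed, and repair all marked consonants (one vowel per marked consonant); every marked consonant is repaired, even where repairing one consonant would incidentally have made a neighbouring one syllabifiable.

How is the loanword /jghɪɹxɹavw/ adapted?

pighɪɹixɹaviwi

Substitution: /j/ → /p/, giving /pghɪɹxɹavw/.
Under (C)(C)V, the unsyllabifiable consonants are /p/, /ɹ/, /v/, /w/ (no codas are permitted; onsets may contain at most 2 consonants).
Each unlicensed consonant becomes the onset of a new syllable: /p/ → /pi/, /ɹ/ → /ɹi/, /v/ → /vi/, /w/ → /wi/.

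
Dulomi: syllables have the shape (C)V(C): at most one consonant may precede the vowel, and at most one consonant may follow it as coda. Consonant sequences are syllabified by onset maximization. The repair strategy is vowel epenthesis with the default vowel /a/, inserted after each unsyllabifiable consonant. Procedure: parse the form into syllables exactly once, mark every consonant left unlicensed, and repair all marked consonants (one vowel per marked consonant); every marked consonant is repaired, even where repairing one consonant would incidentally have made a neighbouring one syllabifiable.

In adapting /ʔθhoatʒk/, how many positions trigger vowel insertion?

The unsyllabifiable consonants are /ʔ/, /θ/, /ʒ/, /k/; each receives one epenthetic vowel.

4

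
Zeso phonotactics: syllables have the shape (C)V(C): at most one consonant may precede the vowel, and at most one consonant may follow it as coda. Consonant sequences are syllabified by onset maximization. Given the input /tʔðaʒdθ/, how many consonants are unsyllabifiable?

4

Syllabifying with onset maximization leaves /t/, /ʔ/, /d/, /θ/ stranded (at most one coda consonant is licensed; onsets are limited to one consonant).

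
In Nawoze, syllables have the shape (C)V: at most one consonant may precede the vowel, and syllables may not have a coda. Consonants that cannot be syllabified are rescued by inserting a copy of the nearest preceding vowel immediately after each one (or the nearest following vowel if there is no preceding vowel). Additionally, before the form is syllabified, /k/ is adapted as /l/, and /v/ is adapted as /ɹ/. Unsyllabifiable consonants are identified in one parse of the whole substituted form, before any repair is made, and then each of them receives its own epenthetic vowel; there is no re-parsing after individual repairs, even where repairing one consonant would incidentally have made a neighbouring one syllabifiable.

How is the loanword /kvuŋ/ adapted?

luɹuŋu

Substitution: /k/ → /l/, /v/ → /ɹ/, giving /lɹuŋ/.
Under (C)V, the unsyllabifiable consonants are /l/, /ŋ/ (no codas are permitted; onsets are limited to one consonant).
Each unlicensed consonant becomes the onset of a new syllable: /l/ → /lu/, /ŋ/ → /ŋu/.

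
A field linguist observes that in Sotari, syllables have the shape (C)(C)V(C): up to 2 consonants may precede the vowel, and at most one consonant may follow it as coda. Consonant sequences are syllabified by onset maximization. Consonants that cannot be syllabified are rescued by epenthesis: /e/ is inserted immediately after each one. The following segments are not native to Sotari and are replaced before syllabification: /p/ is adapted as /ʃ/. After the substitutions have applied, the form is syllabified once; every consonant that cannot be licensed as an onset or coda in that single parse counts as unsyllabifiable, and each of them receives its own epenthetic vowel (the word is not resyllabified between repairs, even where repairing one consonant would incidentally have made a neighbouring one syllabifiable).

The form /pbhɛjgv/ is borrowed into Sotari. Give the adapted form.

Substitution: /p/ → /ʃ/, giving /ʃbhɛjgv/.
The consonants /ʃ/, /g/, /v/ cannot be parsed into a legal (C)(C)V(C) syllable (at most one coda consonant is licensed; onsets may contain at most 2 consonants).
Epenthesis after each stranded consonant: /ʃ/ → /ʃe/, /g/ → /ge/, /v/ → /ve/.

ʃebhɛjgeve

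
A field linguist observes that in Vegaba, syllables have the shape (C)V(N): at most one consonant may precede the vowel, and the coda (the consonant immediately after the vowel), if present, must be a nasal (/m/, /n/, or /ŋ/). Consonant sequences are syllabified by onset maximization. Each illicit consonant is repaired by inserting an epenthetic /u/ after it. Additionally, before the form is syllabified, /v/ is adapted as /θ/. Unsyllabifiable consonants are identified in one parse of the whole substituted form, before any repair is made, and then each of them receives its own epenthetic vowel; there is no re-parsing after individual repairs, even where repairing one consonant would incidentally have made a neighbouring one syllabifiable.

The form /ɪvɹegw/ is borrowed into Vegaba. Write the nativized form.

ɪθuɹeguwu

Substitution: /v/ → /θ/, giving /ɪθɹegw/.
Under (C)V(N), the unsyllabifiable consonants are /θ/, /g/, /w/ (only a nasal (/m/, /n/, or /ŋ/) is licensed in coda position; onsets are limited to one consonant).
Epenthesis after each stranded consonant: /θ/ → /θu/, /g/ → /gu/, /w/ → /wu/.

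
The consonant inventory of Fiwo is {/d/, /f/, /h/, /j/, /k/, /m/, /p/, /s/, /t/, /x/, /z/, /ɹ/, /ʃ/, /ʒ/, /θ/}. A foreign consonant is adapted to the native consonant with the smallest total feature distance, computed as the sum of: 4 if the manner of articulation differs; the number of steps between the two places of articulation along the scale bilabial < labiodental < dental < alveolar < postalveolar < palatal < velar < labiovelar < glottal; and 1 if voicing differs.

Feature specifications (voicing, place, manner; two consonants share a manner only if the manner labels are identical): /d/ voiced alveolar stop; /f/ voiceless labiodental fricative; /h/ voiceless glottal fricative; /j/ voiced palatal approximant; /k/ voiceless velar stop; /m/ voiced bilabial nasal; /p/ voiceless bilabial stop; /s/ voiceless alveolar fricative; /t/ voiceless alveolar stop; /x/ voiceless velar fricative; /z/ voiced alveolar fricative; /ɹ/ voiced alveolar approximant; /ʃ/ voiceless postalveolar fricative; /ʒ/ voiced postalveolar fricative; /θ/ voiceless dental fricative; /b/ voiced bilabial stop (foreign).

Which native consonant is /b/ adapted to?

/p/ is closest: same manner (stop), place distance 0 (bilabial→bilabial), voicing differs (+1); total 1. Next closest is /d/ at distance 3.

p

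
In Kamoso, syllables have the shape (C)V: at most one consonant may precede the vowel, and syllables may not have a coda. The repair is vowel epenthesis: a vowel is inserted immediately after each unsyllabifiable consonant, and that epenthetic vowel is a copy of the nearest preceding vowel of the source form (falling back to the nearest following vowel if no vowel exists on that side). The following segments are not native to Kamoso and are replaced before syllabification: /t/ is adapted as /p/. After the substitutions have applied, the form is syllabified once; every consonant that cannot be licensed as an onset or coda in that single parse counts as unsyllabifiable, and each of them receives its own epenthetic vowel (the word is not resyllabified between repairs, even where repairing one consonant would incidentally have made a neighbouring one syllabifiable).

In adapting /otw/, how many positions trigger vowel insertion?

2

After substitution the input is /opw/.
The unsyllabifiable consonants are /p/, /w/; each receives one epenthetic vowel.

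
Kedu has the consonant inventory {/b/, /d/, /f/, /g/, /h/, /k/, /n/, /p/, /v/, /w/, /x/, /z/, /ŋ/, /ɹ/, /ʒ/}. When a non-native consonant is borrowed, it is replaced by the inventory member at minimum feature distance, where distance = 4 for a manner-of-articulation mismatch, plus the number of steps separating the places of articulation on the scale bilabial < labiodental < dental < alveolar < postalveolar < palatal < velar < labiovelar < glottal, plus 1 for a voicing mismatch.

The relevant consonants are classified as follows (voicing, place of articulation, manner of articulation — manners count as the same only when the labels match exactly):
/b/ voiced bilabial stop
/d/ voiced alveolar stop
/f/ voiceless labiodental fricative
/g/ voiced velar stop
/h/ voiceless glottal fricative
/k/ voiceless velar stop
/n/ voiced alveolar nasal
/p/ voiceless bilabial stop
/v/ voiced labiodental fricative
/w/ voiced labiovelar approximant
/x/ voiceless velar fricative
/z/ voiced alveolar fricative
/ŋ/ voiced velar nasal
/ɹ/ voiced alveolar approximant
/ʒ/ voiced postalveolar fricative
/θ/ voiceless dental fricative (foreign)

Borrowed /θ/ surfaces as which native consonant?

f

/f/ is closest: same manner (fricative), place distance 1 (dental→labiodental), same voicing; total 1. Next closest is /v/ at distance 2.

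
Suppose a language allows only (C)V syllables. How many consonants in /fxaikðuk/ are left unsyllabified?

Under (C)V, the unsyllabifiable consonants are /f/, /k/, /k/ (no codas are permitted; onsets are limited to one consonant).

3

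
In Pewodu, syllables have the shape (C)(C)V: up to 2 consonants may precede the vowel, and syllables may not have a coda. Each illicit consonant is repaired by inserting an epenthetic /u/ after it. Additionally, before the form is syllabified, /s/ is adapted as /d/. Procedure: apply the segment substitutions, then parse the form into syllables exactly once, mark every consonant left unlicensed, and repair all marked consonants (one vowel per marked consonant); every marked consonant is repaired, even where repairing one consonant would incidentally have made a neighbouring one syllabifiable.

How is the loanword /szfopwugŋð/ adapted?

Substitution: /s/ → /d/, giving /dzfopwugŋð/.
Under (C)(C)V, the unsyllabifiable consonants are /d/, /g/, /ŋ/, /ð/ (no codas are permitted; onsets may contain at most 2 consonants).
Each unlicensed consonant becomes the onset of a new syllable: /d/ → /du/, /g/ → /gu/, /ŋ/ → /ŋu/, /ð/ → /ðu/.

duzfopwuguŋuðu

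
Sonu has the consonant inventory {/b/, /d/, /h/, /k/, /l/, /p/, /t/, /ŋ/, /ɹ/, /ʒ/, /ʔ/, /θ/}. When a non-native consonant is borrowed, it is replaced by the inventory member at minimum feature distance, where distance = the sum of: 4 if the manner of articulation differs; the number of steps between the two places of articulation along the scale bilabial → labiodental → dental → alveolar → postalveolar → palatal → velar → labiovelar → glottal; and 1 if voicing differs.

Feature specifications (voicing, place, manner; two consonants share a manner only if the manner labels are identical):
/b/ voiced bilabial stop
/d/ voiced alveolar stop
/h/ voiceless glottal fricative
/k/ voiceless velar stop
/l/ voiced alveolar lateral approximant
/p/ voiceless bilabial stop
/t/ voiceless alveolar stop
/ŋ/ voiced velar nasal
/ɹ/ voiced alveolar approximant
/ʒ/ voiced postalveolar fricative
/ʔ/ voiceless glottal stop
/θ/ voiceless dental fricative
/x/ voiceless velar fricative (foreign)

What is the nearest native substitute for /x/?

/h/ is closest: same manner (fricative), place distance 2 (velar→glottal), same voicing; total 2. Next closest is /ʒ/ at distance 3.

h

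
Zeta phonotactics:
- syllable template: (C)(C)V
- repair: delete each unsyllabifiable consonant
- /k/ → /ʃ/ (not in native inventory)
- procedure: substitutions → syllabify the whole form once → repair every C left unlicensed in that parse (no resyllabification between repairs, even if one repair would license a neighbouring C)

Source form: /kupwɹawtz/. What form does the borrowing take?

ʃuwɹa

Substitution: /k/ → /ʃ/, giving /ʃupwɹawtz/.
The consonants /p/, /w/, /t/, /z/ cannot be parsed into a legal (C)(C)V syllable (no codas are permitted; onsets may contain at most 2 consonants).
Deletion applies to /p/, /w/, /t/, /z/.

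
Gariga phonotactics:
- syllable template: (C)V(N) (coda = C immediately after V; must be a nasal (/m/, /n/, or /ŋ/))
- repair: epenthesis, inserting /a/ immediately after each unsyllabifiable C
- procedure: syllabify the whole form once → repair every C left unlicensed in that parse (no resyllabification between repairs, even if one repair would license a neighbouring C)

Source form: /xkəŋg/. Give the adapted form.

The consonants /x/, /g/ cannot be parsed into a legal (C)V(N) syllable (only a nasal (/m/, /n/, or /ŋ/) is licensed in coda position; onsets are limited to one consonant).
Inserting the epenthetic vowel yields /x/ → /xa/, /g/ → /ga/.

xakəŋga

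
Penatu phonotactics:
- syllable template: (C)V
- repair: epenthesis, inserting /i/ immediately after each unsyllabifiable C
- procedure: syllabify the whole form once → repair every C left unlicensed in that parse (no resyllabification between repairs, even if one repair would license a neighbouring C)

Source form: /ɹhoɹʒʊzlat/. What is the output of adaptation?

Syllabifying with onset maximization leaves /ɹ/, /ɹ/, /z/, /t/ stranded (no codas are permitted; onsets are limited to one consonant).
Inserting the epenthetic vowel yields /ɹ/ → /ɹi/, /ɹ/ → /ɹi/, /z/ → /zi/, /t/ → /ti/.

ɹihoɹiʒʊzilati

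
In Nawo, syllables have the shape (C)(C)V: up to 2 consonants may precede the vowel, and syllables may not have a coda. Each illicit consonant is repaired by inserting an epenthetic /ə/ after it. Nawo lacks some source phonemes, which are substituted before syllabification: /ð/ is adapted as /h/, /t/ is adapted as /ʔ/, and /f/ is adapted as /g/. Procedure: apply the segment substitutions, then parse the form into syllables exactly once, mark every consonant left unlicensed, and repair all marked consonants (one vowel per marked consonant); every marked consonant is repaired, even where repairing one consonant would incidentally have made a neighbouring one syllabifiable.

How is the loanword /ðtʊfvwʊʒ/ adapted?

hʔʊgəvwʊʒə

Substitution: /ð/ → /h/, /t/ → /ʔ/, /f/ → /g/, giving /hʔʊgvwʊʒ/.
The consonants /g/, /ʒ/ cannot be parsed into a legal (C)(C)V syllable (no codas are permitted; onsets may contain at most 2 consonants).
Each unlicensed consonant becomes the onset of a new syllable: /g/ → /gə/, /ʒ/ → /ʒə/.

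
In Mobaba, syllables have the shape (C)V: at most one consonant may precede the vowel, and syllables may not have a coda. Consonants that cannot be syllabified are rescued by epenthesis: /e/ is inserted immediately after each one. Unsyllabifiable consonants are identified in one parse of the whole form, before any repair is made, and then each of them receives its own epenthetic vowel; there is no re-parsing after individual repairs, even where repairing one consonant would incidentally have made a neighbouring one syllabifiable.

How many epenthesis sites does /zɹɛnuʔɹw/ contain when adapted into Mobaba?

4

The unsyllabifiable consonants are /z/, /ʔ/, /ɹ/, /w/; each receives one epenthetic vowel.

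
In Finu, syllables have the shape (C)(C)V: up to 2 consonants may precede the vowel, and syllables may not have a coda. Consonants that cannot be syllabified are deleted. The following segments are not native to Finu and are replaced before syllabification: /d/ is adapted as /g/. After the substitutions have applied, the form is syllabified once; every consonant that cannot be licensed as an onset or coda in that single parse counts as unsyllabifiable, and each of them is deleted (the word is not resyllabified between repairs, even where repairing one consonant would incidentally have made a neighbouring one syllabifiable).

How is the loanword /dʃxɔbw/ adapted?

Substitution: /d/ → /g/, giving /gʃxɔbw/.
Under (C)(C)V, the unsyllabifiable consonants are /g/, /b/, /w/ (no codas are permitted; onsets may contain at most 2 consonants).
Deleting the stranded consonants removes /g/, /b/, /w/.

ʃxɔ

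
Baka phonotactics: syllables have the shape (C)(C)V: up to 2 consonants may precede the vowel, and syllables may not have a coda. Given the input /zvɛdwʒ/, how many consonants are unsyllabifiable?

3

Syllabifying with onset maximization leaves /d/, /w/, /ʒ/ stranded (no codas are permitted; onsets may contain at most 2 consonants).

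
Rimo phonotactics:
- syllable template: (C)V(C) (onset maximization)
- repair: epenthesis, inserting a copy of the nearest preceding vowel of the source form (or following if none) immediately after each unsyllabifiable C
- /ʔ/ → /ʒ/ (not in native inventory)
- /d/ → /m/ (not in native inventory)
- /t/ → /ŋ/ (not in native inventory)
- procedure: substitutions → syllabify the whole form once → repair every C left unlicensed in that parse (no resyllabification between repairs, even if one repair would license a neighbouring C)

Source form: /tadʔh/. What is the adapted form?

Substitution: /t/ → /ŋ/, /d/ → /m/, /ʔ/ → /ʒ/, giving /ŋamʒh/.
The consonants /ʒ/, /h/ cannot be parsed into a legal (C)V(C) syllable (at most one coda consonant is licensed; onsets are limited to one consonant).
Epenthesis after each stranded consonant: /ʒ/ → /ʒa/, /h/ → /ha/.

ŋamʒaha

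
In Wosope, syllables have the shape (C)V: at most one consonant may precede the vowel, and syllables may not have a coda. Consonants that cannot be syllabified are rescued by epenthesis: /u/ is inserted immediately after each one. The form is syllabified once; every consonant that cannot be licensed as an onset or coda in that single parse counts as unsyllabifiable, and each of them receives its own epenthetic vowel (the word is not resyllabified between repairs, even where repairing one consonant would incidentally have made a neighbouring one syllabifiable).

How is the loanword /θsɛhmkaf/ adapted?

θusɛhumukafu

Under (C)V, the unsyllabifiable consonants are /θ/, /h/, /m/, /f/ (no codas are permitted; onsets are limited to one consonant).
Inserting the epenthetic vowel yields /θ/ → /θu/, /h/ → /hu/, /m/ → /mu/, /f/ → /fu/.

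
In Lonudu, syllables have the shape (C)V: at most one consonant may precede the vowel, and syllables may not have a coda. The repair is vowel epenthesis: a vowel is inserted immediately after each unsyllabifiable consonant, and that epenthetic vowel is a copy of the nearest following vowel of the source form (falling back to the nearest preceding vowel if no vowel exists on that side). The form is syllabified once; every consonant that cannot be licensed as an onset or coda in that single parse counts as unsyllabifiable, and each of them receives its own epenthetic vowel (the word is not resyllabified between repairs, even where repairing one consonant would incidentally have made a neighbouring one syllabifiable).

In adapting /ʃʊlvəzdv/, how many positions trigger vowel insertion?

4

The unsyllabifiable consonants are /l/, /z/, /d/, /v/; each receives one epenthetic vowel.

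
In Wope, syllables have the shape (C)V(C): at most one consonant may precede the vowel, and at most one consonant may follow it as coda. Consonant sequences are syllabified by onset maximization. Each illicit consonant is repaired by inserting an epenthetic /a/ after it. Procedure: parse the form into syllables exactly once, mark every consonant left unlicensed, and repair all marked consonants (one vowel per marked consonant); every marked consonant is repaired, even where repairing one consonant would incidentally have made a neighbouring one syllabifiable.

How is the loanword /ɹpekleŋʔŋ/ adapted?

Under (C)V(C), the unsyllabifiable consonants are /ɹ/, /ʔ/, /ŋ/ (at most one coda consonant is licensed; onsets are limited to one consonant).
Inserting the epenthetic vowel yields /ɹ/ → /ɹa/, /ʔ/ → /ʔa/, /ŋ/ → /ŋa/.

ɹapekleŋʔaŋa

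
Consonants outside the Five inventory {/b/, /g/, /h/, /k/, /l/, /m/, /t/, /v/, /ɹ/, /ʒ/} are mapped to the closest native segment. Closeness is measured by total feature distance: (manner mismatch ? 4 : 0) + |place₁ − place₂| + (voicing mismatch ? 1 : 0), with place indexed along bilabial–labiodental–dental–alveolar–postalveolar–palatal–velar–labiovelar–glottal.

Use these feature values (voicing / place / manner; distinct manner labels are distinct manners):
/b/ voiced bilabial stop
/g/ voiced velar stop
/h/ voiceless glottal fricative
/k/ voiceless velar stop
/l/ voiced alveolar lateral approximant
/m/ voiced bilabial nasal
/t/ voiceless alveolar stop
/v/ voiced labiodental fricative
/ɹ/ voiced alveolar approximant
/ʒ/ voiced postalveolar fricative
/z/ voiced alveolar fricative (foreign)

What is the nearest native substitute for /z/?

/ʒ/ is closest: same manner (fricative), place distance 1 (alveolar→postalveolar), same voicing; total 1. Next closest is /v/ at distance 2.

ʒ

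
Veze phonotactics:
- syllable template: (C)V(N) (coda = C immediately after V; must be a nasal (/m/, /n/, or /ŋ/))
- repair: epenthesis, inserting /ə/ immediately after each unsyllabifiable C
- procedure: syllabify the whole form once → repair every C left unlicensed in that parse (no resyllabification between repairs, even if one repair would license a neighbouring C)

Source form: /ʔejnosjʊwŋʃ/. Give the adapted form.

The consonants /j/, /s/, /w/, /ŋ/, /ʃ/ cannot be parsed into a legal (C)V(N) syllable (only a nasal (/m/, /n/, or /ŋ/) is licensed in coda position; onsets are limited to one consonant).
Each unlicensed consonant becomes the onset of a new syllable: /j/ → /jə/, /s/ → /sə/, /w/ → /wə/, /ŋ/ → /ŋə/, /ʃ/ → /ʃə/.

ʔejənosəjʊwəŋəʃə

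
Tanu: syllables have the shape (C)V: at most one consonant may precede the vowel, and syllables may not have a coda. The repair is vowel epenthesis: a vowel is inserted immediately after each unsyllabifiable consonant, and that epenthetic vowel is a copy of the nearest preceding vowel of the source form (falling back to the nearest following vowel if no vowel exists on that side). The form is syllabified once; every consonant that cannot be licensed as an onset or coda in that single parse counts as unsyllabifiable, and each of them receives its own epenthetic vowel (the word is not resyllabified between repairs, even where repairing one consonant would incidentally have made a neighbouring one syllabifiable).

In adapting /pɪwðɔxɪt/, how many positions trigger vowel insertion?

2

The unsyllabifiable consonants are /w/, /t/; each receives one epenthetic vowel.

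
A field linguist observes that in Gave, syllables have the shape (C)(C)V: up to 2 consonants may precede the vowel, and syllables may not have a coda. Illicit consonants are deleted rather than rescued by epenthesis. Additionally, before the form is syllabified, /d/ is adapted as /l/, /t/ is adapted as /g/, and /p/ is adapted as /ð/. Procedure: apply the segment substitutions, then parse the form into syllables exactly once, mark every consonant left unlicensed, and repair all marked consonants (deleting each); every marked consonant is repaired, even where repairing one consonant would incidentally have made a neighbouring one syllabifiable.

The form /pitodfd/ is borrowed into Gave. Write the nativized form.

ðigo

Substitution: /p/ → /ð/, /t/ → /g/, /d/ → /l/, giving /ðigolfl/.
Syllabifying with onset maximization leaves /l/, /f/, /l/ stranded (no codas are permitted; onsets may contain at most 2 consonants).
Deletion applies to /l/, /f/, /l/.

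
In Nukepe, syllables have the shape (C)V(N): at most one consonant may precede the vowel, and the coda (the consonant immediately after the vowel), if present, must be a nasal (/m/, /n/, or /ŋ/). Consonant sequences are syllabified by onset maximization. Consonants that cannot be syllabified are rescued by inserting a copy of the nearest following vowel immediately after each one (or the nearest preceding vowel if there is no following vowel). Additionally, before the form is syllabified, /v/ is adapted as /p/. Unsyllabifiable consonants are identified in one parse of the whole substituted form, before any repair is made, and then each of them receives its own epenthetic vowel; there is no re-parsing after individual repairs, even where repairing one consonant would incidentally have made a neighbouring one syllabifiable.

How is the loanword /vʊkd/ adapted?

Substitution: /v/ → /p/, giving /pʊkd/.
Under (C)V(N), the unsyllabifiable consonants are /k/, /d/ (only a nasal (/m/, /n/, or /ŋ/) is licensed in coda position; onsets are limited to one consonant).
Inserting the epenthetic vowel yields /k/ → /kʊ/, /d/ → /dʊ/.

pʊkʊdʊ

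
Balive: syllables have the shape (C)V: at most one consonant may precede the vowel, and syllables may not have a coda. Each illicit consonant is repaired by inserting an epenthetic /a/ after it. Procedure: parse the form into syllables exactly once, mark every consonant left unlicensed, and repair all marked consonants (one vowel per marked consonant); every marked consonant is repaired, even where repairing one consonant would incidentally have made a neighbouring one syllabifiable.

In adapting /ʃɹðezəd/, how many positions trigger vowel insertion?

3

The unsyllabifiable consonants are /ʃ/, /ɹ/, /d/; each receives one epenthetic vowel.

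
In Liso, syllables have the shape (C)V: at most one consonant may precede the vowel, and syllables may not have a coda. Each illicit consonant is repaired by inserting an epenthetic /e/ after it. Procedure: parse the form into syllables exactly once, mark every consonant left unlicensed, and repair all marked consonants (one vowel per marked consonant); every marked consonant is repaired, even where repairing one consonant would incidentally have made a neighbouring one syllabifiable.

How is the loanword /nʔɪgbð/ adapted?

neʔɪgebeðe

The consonants /n/, /g/, /b/, /ð/ cannot be parsed into a legal (C)V syllable (no codas are permitted; onsets are limited to one consonant).
Epenthesis after each stranded consonant: /n/ → /ne/, /g/ → /ge/, /b/ → /be/, /ð/ → /ðe/.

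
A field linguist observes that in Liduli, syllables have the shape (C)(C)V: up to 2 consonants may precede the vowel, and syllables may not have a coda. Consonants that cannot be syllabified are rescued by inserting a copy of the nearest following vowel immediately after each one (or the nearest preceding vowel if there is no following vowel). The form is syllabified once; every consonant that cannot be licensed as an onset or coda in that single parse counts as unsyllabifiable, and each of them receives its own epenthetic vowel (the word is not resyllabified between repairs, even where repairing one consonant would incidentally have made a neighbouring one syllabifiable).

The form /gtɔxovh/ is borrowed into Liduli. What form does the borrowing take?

Under (C)(C)V, the unsyllabifiable consonants are /v/, /h/ (no codas are permitted; onsets may contain at most 2 consonants).
Each unlicensed consonant becomes the onset of a new syllable: /v/ → /vo/, /h/ → /ho/.

gtɔxovoho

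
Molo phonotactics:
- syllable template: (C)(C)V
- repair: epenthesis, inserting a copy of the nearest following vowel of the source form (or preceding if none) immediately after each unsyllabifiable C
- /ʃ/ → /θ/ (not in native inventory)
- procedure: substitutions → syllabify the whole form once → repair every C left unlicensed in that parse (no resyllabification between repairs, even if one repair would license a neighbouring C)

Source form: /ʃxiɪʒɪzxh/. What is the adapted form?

Substitution: /ʃ/ → /θ/, giving /θxiɪʒɪzxh/.
Under (C)(C)V, the unsyllabifiable consonants are /z/, /x/, /h/ (no codas are permitted; onsets may contain at most 2 consonants).
Inserting the epenthetic vowel yields /z/ → /zɪ/, /x/ → /xɪ/, /h/ → /hɪ/.

θxiɪʒɪzɪxɪhɪ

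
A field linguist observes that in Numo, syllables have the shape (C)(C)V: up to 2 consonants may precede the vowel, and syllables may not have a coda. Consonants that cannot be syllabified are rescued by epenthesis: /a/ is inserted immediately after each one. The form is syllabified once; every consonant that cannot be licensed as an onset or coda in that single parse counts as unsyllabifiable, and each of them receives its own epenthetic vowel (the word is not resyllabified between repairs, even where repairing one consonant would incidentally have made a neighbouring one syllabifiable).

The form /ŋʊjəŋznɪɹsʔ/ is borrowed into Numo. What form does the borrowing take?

Under (C)(C)V, the unsyllabifiable consonants are /ŋ/, /ɹ/, /s/, /ʔ/ (no codas are permitted; onsets may contain at most 2 consonants).
Inserting the epenthetic vowel yields /ŋ/ → /ŋa/, /ɹ/ → /ɹa/, /s/ → /sa/, /ʔ/ → /ʔa/.

ŋʊjəŋaznɪɹasaʔa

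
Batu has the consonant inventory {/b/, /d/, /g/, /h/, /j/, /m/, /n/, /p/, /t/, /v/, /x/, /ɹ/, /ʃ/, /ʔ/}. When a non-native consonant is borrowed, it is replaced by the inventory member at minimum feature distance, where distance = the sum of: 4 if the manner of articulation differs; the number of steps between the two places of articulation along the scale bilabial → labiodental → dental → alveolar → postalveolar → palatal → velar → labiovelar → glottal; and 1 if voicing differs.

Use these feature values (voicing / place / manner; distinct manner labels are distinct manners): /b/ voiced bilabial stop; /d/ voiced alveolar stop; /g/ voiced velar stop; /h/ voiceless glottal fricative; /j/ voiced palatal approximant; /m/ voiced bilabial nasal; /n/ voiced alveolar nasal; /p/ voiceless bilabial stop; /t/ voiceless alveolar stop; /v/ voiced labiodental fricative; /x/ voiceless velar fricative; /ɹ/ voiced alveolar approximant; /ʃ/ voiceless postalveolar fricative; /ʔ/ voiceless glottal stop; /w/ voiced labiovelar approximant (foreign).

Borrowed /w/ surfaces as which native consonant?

/j/ is closest: same manner (approximant), place distance 2 (labiovelar→palatal), same voicing; total 2. Next closest is /ɹ/ at distance 4.

j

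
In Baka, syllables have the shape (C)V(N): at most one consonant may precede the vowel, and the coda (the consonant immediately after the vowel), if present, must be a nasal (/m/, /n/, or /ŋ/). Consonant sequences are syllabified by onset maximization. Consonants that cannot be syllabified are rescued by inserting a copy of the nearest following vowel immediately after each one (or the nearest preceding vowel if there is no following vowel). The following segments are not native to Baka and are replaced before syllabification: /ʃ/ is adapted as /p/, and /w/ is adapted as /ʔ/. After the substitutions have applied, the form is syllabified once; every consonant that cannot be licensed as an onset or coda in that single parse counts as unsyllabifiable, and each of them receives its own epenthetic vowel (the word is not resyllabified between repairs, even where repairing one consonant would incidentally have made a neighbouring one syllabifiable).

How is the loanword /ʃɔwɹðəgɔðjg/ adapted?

Substitution: /ʃ/ → /p/, /w/ → /ʔ/, giving /pɔʔɹðəgɔðjg/.
Syllabifying with onset maximization leaves /ʔ/, /ɹ/, /ð/, /j/, /g/ stranded (only a nasal (/m/, /n/, or /ŋ/) is licensed in coda position; onsets are limited to one consonant).
Each unlicensed consonant becomes the onset of a new syllable: /ʔ/ → /ʔə/, /ɹ/ → /ɹə/, /ð/ → /ðɔ/, /j/ → /jɔ/, /g/ → /gɔ/.

pɔʔəɹəðəgɔðɔjɔgɔ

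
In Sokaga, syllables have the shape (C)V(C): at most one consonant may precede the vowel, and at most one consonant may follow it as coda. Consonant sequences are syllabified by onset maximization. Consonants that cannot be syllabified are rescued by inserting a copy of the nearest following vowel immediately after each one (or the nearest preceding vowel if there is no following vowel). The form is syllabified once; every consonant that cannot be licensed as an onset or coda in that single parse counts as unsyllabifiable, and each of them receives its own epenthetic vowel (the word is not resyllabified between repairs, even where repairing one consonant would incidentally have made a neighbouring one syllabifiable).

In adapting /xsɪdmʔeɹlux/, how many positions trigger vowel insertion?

2

The unsyllabifiable consonants are /x/, /m/; each receives one epenthetic vowel.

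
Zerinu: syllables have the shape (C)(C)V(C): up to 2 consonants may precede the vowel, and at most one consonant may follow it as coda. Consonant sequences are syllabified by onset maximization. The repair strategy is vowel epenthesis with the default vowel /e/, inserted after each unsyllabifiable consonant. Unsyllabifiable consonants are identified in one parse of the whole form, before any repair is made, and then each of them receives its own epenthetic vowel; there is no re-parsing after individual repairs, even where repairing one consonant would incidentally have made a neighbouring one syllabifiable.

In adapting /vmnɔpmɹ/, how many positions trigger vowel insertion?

The unsyllabifiable consonants are /v/, /m/, /ɹ/; each receives one epenthetic vowel.

3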